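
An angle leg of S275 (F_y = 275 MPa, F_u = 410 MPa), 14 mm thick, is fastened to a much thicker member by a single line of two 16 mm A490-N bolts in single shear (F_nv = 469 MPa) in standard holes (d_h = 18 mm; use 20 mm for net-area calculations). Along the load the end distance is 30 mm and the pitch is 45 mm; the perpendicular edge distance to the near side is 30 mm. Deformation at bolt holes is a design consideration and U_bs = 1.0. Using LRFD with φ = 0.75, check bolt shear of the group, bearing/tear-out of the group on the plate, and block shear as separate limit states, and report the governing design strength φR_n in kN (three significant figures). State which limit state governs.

Bolt shear: A_b = π·16²/4 = 201.1 mm²; R_n = 469 × 201.1 × 2 × 1 / 1000 = 188.6 kN → 0.75 × 188.6 = 141 kN.
Bearing: edge l_c = 21, r_n = 144.6 kN; interior l_c = 27, r_n = 186 kN; R_n = 144.6 + 1·186 = 330.6 kN → 248 kN.
Block shear: A_gv = 1050, A_nv = 630, A_nt = 280 mm²; R_n = min(0.6F_uA_nv, 0.6F_yA_gv) + U_bs·F_u·A_nt = 269.8 kN → 202 kN.
Bolt shear governs: 141 kN.

141 kN (bolt shear governs)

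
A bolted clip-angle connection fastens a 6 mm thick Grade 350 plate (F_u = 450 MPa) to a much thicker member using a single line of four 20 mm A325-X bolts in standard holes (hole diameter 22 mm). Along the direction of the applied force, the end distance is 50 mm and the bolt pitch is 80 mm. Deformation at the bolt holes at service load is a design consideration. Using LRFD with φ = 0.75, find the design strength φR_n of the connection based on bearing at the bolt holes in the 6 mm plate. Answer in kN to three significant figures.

Per bolt r_n = 1.2 l_c t F_u ≤ 2.4 d t F_u; upper limit = 2.4 × 20 × 6 × 450 / 1000 = 129.6 kN.
Edge bolt: l_c = 50 − 22/2 = 39 mm → 1.2 × 39 × 6 × 450 / 1000 = 126.4 → r_n = 126.4 kN.
Interior bolts: l_c = 80 − 22 = 58 mm → 1.2 × 58 × 6 × 450 / 1000 = 187.9 → r_n = 129.6 kN.
R_n = 1 × 126.4 + 3 × 129.6 = 515.2 kN.
Design strength φR_n = 0.75 × 515.2 = 386 kN.

386 kN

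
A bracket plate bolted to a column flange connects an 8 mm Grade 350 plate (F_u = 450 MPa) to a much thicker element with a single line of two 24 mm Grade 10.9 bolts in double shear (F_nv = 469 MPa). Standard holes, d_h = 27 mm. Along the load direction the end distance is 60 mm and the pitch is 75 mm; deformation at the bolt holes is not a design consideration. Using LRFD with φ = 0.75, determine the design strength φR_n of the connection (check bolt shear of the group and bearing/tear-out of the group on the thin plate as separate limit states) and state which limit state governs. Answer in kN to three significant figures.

383 kN (bearing governs)

Bolt shear: A_b = π·24²/4 = 452.4 mm²; R_n = 469 × 452.4 × 2 × 2 / 1000 = 848.7 kN → 0.75 × 848.7 = 637 kN.
Bearing (1.5 l_c t F_u ≤ 3.0 d t F_u): upper limit = 3.0·24·8·450 / 1000 = 259.2 kN.
  Edge l_c = 60 − 27/2 = 46.5 → r_n = 251.1 kN; interior l_c = 75 − 27 = 48 → r_n = 259.2 kN.
  R_n,bearing = 1·251.1 + 1·259.2 = 510.3 kN → 0.75 × 510.3 = 383 kN.
Bearing governs: 383 kN.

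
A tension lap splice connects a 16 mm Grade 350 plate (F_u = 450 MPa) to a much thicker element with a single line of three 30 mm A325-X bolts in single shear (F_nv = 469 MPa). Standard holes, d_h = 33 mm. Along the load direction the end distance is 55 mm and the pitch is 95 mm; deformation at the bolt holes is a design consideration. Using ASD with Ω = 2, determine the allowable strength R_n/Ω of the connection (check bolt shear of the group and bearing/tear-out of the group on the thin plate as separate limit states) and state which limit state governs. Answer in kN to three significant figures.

497 kN (bolt shear governs)

Bolt shear: A_b = π·30²/4 = 706.9 mm²; R_n = 469 × 706.9 × 3 × 1 / 1000 = 994.5 kN → 994.5 / 2 = 497 kN.
Bearing (1.2 l_c t F_u ≤ 2.4 d t F_u): upper limit = 2.4·30·16·450 / 1000 = 518.4 kN.
  Edge l_c = 55 − 33/2 = 38.5 → r_n = 332.6 kN; interior l_c = 95 − 33 = 62 → r_n = 518.4 kN.
  R_n,bearing = 1·332.6 + 2·518.4 = 1369 kN → 1369 / 2 = 685 kN.
Bolt shear governs: 497 kN.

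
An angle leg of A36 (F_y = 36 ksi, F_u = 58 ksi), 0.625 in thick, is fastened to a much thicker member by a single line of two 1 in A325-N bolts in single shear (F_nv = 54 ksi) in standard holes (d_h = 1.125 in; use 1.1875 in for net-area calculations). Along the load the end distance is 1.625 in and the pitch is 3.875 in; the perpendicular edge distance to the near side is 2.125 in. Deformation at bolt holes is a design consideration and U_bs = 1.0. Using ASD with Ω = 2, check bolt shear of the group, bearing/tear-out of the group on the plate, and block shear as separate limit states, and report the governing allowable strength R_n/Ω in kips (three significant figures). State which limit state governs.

42.4 kips (bolt shear governs)

Bolt shear: A_b = π·1²/4 = 0.7854 in²; R_n = 54 × 0.7854 × 2 × 1 = 84.82 kips → 84.82 / 2 = 42.4 kips.
Bearing: edge l_c = 1.062, r_n = 46.22 kips; interior l_c = 2.75, r_n = 87 kips; R_n = 46.22 + 1·87 = 133.2 kips → 66.6 kips.
Block shear: A_gv = 3.438, A_nv = 2.324, A_nt = 0.957 in²; R_n = min(0.6F_uA_nv, 0.6F_yA_gv) + U_bs·F_u·A_nt = 129.8 kips → 64.9 kips.
Bolt shear governs: 42.4 kips.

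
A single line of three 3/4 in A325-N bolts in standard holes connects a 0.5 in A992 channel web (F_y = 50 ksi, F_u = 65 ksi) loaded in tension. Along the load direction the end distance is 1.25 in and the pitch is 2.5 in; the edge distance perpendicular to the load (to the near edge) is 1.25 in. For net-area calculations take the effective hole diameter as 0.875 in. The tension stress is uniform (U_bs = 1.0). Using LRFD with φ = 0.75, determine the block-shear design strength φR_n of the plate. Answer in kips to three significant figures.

79.2 kips

Shear plane L_v = 1.25 + 2·2.5 = 6.25 in; A_gv = 6.25 × 0.5 = 3.125 in².
A_nv = (6.25 − 2.5·0.875) × 0.5 = 2.031 in².
A_nt = (1.25 − 0.5·0.875) × 0.5 = 0.4062 in².
0.6 F_u A_nv = 79.22 kips; 0.6 F_y A_gv = 93.75 kips → shear rupture governs the shear term.
R_n = 79.22 + 1.0 × 65 × 0.4062 = 105.6 kips.
Design strength φR_n = 0.75 × 105.6 = 79.2 kips.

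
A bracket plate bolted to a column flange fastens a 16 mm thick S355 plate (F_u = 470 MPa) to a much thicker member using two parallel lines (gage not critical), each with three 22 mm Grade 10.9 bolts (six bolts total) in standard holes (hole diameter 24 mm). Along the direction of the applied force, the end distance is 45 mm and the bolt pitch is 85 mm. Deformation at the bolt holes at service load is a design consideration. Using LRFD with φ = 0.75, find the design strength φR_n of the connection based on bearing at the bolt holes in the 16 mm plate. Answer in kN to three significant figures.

Per bolt r_n = 1.2 l_c t F_u ≤ 2.4 d t F_u; upper limit = 2.4 × 22 × 16 × 470 / 1000 = 397.1 kN.
Edge bolt: l_c = 45 − 24/2 = 33 mm → 1.2 × 33 × 16 × 470 / 1000 = 297.8 → r_n = 297.8 kN.
Interior bolts: l_c = 85 − 24 = 61 mm → 1.2 × 61 × 16 × 470 / 1000 = 550.5 → r_n = 397.1 kN.
R_n = 2 × 297.8 + 4 × 397.1 = 2184 kN.
Design strength φR_n = 0.75 × 2184 = 1640 kN.

1640 kN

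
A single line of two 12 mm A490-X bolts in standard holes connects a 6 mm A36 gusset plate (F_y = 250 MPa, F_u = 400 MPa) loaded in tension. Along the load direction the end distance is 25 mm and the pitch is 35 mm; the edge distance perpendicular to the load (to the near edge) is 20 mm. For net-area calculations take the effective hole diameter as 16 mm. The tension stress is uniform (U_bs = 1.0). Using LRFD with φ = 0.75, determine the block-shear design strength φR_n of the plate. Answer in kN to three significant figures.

Shear plane L_v = 25 + 1·35 = 60 mm; A_gv = 60 × 6 = 360 mm².
A_nv = (60 − 1.5·16) × 6 = 216 mm².
A_nt = (20 − 0.5·16) × 6 = 72 mm².
0.6 F_u A_nv = 51.84 kN; 0.6 F_y A_gv = 54 kN → shear rupture governs the shear term.
R_n = 51.84 + 1.0 × 400 × 72 / 1000 = 80.64 kN.
Design strength φR_n = 0.75 × 80.64 = 60.5 kN.

60.5 kN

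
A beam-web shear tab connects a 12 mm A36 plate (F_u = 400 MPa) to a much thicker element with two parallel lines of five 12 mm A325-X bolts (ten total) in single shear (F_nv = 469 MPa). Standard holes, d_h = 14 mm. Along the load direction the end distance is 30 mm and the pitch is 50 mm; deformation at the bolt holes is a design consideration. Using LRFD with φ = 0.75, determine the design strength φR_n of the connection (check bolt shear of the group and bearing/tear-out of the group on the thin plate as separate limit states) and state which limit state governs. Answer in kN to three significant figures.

Bolt shear: A_b = π·12²/4 = 113.1 mm²; R_n = 469 × 113.1 × 10 × 1 / 1000 = 530.4 kN → 0.75 × 530.4 = 398 kN.
Bearing (1.2 l_c t F_u ≤ 2.4 d t F_u): upper limit = 2.4·12·12·400 / 1000 = 138.2 kN.
  Edge l_c = 30 − 14/2 = 23 → r_n = 132.5 kN; interior l_c = 50 − 14 = 36 → r_n = 138.2 kN.
  R_n,bearing = 2·132.5 + 8·138.2 = 1371 kN → 0.75 × 1371 = 1030 kN.
Bolt shear governs: 398 kN.

398 kN (bolt shear governs)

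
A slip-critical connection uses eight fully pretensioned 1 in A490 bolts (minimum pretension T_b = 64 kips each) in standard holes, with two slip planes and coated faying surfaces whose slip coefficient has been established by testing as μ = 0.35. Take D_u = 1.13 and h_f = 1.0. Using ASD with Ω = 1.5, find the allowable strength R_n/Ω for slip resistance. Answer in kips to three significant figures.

R_n = μ · D_u · h_f · T_b · n_s · n_b = 0.35 × 1.13 × 1.0 × 64 × 2 × 8 = 405 kips.
Allowable strength R_n/Ω = 405 / 1.5 = 270 kips.

270 kips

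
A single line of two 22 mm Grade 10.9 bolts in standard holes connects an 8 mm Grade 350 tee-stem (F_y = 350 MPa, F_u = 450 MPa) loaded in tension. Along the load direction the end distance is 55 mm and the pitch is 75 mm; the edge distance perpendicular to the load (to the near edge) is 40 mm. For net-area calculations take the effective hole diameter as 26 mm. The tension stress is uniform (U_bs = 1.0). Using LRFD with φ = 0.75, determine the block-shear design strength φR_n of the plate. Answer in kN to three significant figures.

Shear plane L_v = 55 + 1·75 = 130 mm; A_gv = 130 × 8 = 1040 mm².
A_nv = (130 − 1.5·26) × 8 = 728 mm².
A_nt = (40 − 0.5·26) × 8 = 216 mm².
0.6 F_u A_nv = 196.6 kN; 0.6 F_y A_gv = 218.4 kN → shear rupture governs the shear term.
R_n = 196.6 + 1.0 × 450 × 216 / 1000 = 293.8 kN.
Design strength φR_n = 0.75 × 293.8 = 220 kN.

220 kN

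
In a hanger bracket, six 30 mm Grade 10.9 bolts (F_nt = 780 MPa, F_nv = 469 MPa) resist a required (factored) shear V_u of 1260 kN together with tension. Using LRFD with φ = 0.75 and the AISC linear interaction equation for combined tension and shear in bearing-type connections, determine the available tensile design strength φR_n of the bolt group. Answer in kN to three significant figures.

1130 kN

A_b = π·30²/4 = 706.9 mm²; f_rv = 1260 × 1000 / (6 × 706.9) = 297.1 MPa.
F'_nt = 1.3 F_nt − (F_nt / φF_nv) f_rv = 1.3·780 − (780/(0.75·469))·297.1 = 355.2 MPa, capped at F_nt → F'_nt = 355.2 MPa.
R_n = F'_nt · A_b · n = 355.2 × 706.9 × 6 / 1000 = 1506 kN.
Design strength φR_n = 0.75 × 1506 = 1130 kN.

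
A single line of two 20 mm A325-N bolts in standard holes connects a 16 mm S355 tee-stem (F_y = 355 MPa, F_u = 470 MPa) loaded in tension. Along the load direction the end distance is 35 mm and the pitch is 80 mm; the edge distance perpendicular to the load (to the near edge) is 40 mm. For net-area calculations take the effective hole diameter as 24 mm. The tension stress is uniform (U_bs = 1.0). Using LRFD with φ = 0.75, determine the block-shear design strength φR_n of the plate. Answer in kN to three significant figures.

Shear plane L_v = 35 + 1·80 = 115 mm; A_gv = 115 × 16 = 1840 mm².
A_nv = (115 − 1.5·24) × 16 = 1264 mm².
A_nt = (40 − 0.5·24) × 16 = 448 mm².
0.6 F_u A_nv = 356.4 kN; 0.6 F_y A_gv = 391.9 kN → shear rupture governs the shear term.
R_n = 356.4 + 1.0 × 470 × 448 / 1000 = 567 kN.
Design strength φR_n = 0.75 × 567 = 425 kN.

425 kN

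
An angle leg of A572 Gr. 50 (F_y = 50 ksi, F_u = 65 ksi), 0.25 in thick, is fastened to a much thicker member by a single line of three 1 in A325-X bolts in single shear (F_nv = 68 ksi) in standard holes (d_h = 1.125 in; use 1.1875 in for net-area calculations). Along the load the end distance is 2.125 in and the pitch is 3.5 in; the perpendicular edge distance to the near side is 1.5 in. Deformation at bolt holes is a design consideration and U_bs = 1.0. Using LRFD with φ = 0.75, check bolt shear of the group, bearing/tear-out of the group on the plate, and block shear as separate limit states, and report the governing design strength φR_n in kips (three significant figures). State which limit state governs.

Bolt shear: A_b = π·1²/4 = 0.7854 in²; R_n = 68 × 0.7854 × 3 × 1 = 160.2 kips → 0.75 × 160.2 = 120 kips.
Bearing: edge l_c = 1.562, r_n = 30.47 kips; interior l_c = 2.375, r_n = 39 kips; R_n = 30.47 + 2·39 = 108.5 kips → 81.4 kips.
Block shear: A_gv = 2.281, A_nv = 1.539, A_nt = 0.2266 in²; R_n = min(0.6F_uA_nv, 0.6F_yA_gv) + U_bs·F_u·A_nt = 74.75 kips → 56.1 kips.
Block shear governs: 56.1 kips.

56.1 kips (block shear governs)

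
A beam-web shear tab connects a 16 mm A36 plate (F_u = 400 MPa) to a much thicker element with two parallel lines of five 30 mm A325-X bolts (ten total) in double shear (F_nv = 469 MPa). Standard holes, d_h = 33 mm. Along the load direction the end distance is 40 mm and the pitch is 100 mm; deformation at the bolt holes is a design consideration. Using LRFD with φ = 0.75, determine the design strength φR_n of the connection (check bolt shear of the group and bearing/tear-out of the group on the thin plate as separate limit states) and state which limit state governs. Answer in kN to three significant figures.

3040 kN (bearing governs)

Bolt shear: A_b = π·30²/4 = 706.9 mm²; R_n = 469 × 706.9 × 10 × 2 / 1000 = 6630 kN → 0.75 × 6630 = 4970 kN.
Bearing (1.2 l_c t F_u ≤ 2.4 d t F_u): upper limit = 2.4·30·16·400 / 1000 = 460.8 kN.
  Edge l_c = 40 − 33/2 = 23.5 → r_n = 180.5 kN; interior l_c = 100 − 33 = 67 → r_n = 460.8 kN.
  R_n,bearing = 2·180.5 + 8·460.8 = 4047 kN → 0.75 × 4047 = 3040 kN.
Bearing governs: 3040 kN.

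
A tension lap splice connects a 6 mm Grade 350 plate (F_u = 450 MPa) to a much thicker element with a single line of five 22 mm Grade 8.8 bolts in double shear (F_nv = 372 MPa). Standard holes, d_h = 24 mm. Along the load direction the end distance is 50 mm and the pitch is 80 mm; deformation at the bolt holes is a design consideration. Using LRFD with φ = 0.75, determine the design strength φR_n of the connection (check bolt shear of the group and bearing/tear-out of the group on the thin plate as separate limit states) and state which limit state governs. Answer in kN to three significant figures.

520 kN (bearing governs)

Bolt shear: A_b = π·22²/4 = 380.1 mm²; R_n = 372 × 380.1 × 5 × 2 / 1000 = 1414 kN → 0.75 × 1414 = 1060 kN.
Bearing (1.2 l_c t F_u ≤ 2.4 d t F_u): upper limit = 2.4·22·6·450 / 1000 = 142.6 kN.
  Edge l_c = 50 − 24/2 = 38 → r_n = 123.1 kN; interior l_c = 80 − 24 = 56 → r_n = 142.6 kN.
  R_n,bearing = 1·123.1 + 4·142.6 = 693.4 kN → 0.75 × 693.4 = 520 kN.
Bearing governs: 520 kN.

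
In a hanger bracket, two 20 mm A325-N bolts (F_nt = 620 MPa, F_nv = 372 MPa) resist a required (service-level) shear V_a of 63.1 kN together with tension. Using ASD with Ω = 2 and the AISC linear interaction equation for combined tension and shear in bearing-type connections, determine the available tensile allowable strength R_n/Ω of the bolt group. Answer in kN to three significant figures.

148 kN

A_b = π·20²/4 = 314.2 mm²; f_rv = 63.1 × 1000 / (2 × 314.2) = 100.4 MPa.
F'_nt = 1.3 F_nt − (Ω F_nt / F_nv) f_rv = 1.3·620 − (2·620/372)·100.4 = 471.2 MPa, capped at F_nt → F'_nt = 471.2 MPa.
R_n = F'_nt · A_b · n = 471.2 × 314.2 × 2 / 1000 = 296.1 kN.
Allowable strength R_n/Ω = 296.1 / 2 = 148 kN.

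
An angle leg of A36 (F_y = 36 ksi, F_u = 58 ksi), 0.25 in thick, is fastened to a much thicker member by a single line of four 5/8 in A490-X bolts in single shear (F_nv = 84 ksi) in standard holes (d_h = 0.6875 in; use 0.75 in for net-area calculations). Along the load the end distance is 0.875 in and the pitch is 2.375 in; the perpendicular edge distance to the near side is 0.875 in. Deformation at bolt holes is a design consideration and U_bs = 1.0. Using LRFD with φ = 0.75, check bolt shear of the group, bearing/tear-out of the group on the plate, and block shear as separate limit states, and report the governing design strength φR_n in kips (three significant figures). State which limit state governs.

Bolt shear: A_b = π·0.625²/4 = 0.3068 in²; R_n = 84 × 0.3068 × 4 × 1 = 103.1 kips → 0.75 × 103.1 = 77.3 kips.
Bearing: edge l_c = 0.5312, r_n = 9.244 kips; interior l_c = 1.688, r_n = 21.75 kips; R_n = 9.244 + 3·21.75 = 74.49 kips → 55.9 kips.
Block shear: A_gv = 2, A_nv = 1.344, A_nt = 0.125 in²; R_n = min(0.6F_uA_nv, 0.6F_yA_gv) + U_bs·F_u·A_nt = 50.45 kips → 37.8 kips.
Block shear governs: 37.8 kips.

37.8 kips (block shear governs)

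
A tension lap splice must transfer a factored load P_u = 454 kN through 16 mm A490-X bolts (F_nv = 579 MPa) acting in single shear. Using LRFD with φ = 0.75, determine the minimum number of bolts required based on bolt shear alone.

A_b = π·16²/4 = 201.1 mm².
Per-bolt design strength φR_n = 0.75 × 579 × 201.1 × 1 / 1000 = 87.31 kN.
n ≥ 454 / 87.31 = 5.2 → use 6 bolts.

6 bolts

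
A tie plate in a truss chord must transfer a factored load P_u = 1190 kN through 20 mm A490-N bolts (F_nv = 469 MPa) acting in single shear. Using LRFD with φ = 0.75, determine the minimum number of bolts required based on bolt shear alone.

A_b = π·20²/4 = 314.2 mm².
Per-bolt design strength φR_n = 0.75 × 469 × 314.2 × 1 / 1000 = 110.5 kN.
n ≥ 1190 / 110.5 = 10.77 → use 11 bolts.

11 bolts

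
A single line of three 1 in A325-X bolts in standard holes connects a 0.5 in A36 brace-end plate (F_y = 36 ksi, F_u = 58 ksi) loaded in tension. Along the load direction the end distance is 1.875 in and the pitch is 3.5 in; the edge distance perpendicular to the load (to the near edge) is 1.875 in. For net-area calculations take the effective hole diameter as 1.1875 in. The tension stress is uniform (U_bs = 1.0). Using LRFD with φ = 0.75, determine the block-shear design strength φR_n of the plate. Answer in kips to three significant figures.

Shear plane L_v = 1.875 + 2·3.5 = 8.875 in; A_gv = 8.875 × 0.5 = 4.438 in².
A_nv = (8.875 − 2.5·1.1875) × 0.5 = 2.953 in².
A_nt = (1.875 − 0.5·1.1875) × 0.5 = 0.6406 in².
0.6 F_u A_nv = 102.8 kips; 0.6 F_y A_gv = 95.85 kips → shear yielding governs the shear term.
R_n = 95.85 + 1.0 × 58 × 0.6406 = 133 kips.
Design strength φR_n = 0.75 × 133 = 99.8 kips.

99.8 kips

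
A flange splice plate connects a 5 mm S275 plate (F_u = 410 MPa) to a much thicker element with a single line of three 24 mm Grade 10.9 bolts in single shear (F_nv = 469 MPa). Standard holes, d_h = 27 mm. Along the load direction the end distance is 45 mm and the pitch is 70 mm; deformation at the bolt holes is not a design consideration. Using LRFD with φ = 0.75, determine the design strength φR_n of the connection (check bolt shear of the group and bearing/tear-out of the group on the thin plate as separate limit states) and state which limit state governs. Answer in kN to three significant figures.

Bolt shear: A_b = π·24²/4 = 452.4 mm²; R_n = 469 × 452.4 × 3 × 1 / 1000 = 636.5 kN → 0.75 × 636.5 = 477 kN.
Bearing (1.5 l_c t F_u ≤ 3.0 d t F_u): upper limit = 3.0·24·5·410 / 1000 = 147.6 kN.
  Edge l_c = 45 − 27/2 = 31.5 → r_n = 96.86 kN; interior l_c = 70 − 27 = 43 → r_n = 132.2 kN.
  R_n,bearing = 1·96.86 + 2·132.2 = 361.3 kN → 0.75 × 361.3 = 271 kN.
Bearing governs: 271 kN.

271 kN (bearing governs)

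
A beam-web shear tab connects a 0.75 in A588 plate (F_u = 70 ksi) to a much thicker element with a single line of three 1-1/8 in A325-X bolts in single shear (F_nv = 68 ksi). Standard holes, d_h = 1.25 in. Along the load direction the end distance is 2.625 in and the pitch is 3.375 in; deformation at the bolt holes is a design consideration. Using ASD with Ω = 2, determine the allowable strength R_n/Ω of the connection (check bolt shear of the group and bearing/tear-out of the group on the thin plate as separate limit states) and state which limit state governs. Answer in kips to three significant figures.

101 kips (bolt shear governs)

Bolt shear: A_b = π·1.125²/4 = 0.994 in²; R_n = 68 × 0.994 × 3 × 1 = 202.8 kips → 202.8 / 2 = 101 kips.
Bearing (1.2 l_c t F_u ≤ 2.4 d t F_u): upper limit = 2.4·1.125·0.75·70 = 141.8 kips.
  Edge l_c = 2.625 − 1.25/2 = 2 → r_n = 126 kips; interior l_c = 3.375 − 1.25 = 2.125 → r_n = 133.9 kips.
  R_n,bearing = 1·126 + 2·133.9 = 393.8 kips → 393.8 / 2 = 197 kips.
Bolt shear governs: 101 kips.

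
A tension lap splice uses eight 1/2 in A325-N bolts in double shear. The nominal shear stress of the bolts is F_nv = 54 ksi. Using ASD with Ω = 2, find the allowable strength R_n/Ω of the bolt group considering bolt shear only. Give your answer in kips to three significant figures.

A_b = π × 0.5² / 4 = 0.1963 in².
R_n = F_nv · A_b · n · n_s = 54 × 0.1963 × 8 × 2 = 169.6 kips.
Allowable strength R_n/Ω = 169.6 / 2 = 84.8 kips.

84.8 kips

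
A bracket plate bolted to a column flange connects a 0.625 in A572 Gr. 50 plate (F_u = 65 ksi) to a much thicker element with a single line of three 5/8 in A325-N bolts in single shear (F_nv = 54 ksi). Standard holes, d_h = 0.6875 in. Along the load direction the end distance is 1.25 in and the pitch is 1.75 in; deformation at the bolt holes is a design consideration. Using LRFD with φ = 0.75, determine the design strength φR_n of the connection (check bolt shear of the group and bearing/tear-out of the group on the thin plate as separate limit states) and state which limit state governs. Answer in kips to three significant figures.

Bolt shear: A_b = π·0.625²/4 = 0.3068 in²; R_n = 54 × 0.3068 × 3 × 1 = 49.7 kips → 0.75 × 49.7 = 37.3 kips.
Bearing (1.2 l_c t F_u ≤ 2.4 d t F_u): upper limit = 2.4·0.625·0.625·65 = 60.94 kips.
  Edge l_c = 1.25 − 0.6875/2 = 0.9062 → r_n = 44.18 kips; interior l_c = 1.75 − 0.6875 = 1.062 → r_n = 51.8 kips.
  R_n,bearing = 1·44.18 + 2·51.8 = 147.8 kips → 0.75 × 147.8 = 111 kips.
Bolt shear governs: 37.3 kips.

37.3 kips (bolt shear governs)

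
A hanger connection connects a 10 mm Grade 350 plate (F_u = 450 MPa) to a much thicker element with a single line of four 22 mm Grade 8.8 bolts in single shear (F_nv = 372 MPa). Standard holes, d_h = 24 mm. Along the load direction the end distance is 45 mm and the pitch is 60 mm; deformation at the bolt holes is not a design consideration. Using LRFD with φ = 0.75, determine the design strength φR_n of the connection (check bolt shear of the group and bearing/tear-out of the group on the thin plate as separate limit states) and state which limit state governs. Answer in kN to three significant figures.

424 kN (bolt shear governs)

Bolt shear: A_b = π·22²/4 = 380.1 mm²; R_n = 372 × 380.1 × 4 × 1 / 1000 = 565.6 kN → 0.75 × 565.6 = 424 kN.
Bearing (1.5 l_c t F_u ≤ 3.0 d t F_u): upper limit = 3.0·22·10·450 / 1000 = 297 kN.
  Edge l_c = 45 − 24/2 = 33 → r_n = 222.8 kN; interior l_c = 60 − 24 = 36 → r_n = 243 kN.
  R_n,bearing = 1·222.8 + 3·243 = 951.8 kN → 0.75 × 951.8 = 714 kN.
Bolt shear governs: 424 kN.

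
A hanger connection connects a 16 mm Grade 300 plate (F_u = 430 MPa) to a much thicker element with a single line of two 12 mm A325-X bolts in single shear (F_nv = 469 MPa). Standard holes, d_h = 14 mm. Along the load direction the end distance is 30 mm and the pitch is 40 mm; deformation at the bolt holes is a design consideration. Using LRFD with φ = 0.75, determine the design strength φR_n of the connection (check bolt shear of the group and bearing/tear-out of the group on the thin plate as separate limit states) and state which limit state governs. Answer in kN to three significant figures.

Bolt shear: A_b = π·12²/4 = 113.1 mm²; R_n = 469 × 113.1 × 2 × 1 / 1000 = 106.1 kN → 0.75 × 106.1 = 79.6 kN.
Bearing (1.2 l_c t F_u ≤ 2.4 d t F_u): upper limit = 2.4·12·16·430 / 1000 = 198.1 kN.
  Edge l_c = 30 − 14/2 = 23 → r_n = 189.9 kN; interior l_c = 40 − 14 = 26 → r_n = 198.1 kN.
  R_n,bearing = 1·189.9 + 1·198.1 = 388 kN → 0.75 × 388 = 291 kN.
Bolt shear governs: 79.6 kN.

79.6 kN (bolt shear governs)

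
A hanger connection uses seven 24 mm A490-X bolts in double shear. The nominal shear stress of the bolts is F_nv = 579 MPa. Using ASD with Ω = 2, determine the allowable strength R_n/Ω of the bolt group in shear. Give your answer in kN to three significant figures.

1830 kN

A_b = π × 24² / 4 = 452.4 mm².
R_n = F_nv · A_b · n · n_s = 579 × 452.4 × 7 × 2 / 1000 = 3667 kN.
Allowable strength R_n/Ω = 3667 / 2 = 1830 kN.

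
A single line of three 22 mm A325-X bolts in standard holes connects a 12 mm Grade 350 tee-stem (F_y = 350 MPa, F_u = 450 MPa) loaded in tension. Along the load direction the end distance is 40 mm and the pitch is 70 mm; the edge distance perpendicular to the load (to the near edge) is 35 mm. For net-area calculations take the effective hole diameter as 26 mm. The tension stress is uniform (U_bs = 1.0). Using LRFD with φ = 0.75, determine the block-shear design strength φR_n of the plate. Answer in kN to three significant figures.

Shear plane L_v = 40 + 2·70 = 180 mm; A_gv = 180 × 12 = 2160 mm².
A_nv = (180 − 2.5·26) × 12 = 1380 mm².
A_nt = (35 − 0.5·26) × 12 = 264 mm².
0.6 F_u A_nv = 372.6 kN; 0.6 F_y A_gv = 453.6 kN → shear rupture governs the shear term.
R_n = 372.6 + 1.0 × 450 × 264 / 1000 = 491.4 kN.
Design strength φR_n = 0.75 × 491.4 = 369 kN.

369 kN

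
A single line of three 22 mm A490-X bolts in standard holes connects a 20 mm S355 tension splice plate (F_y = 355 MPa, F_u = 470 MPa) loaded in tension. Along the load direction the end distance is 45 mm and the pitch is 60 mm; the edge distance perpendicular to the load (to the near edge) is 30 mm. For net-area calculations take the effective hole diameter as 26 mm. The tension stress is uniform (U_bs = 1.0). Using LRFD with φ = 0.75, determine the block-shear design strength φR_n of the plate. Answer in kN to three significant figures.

543 kN

Shear plane L_v = 45 + 2·60 = 165 mm; A_gv = 165 × 20 = 3300 mm².
A_nv = (165 − 2.5·26) × 20 = 2000 mm².
A_nt = (30 − 0.5·26) × 20 = 340 mm².
0.6 F_u A_nv = 564 kN; 0.6 F_y A_gv = 702.9 kN → shear rupture governs the shear term.
R_n = 564 + 1.0 × 470 × 340 / 1000 = 723.8 kN.
Design strength φR_n = 0.75 × 723.8 = 543 kN.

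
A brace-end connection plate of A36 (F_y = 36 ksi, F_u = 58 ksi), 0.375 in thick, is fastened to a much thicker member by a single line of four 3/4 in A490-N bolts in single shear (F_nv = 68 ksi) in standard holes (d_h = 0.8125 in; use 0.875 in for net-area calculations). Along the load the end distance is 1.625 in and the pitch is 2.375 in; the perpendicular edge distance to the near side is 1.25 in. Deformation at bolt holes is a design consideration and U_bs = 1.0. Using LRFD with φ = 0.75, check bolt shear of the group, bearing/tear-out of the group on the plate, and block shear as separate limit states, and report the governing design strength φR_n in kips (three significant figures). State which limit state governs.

66.4 kips (block shear governs)

Bolt shear: A_b = π·0.75²/4 = 0.4418 in²; R_n = 68 × 0.4418 × 4 × 1 = 120.2 kips → 0.75 × 120.2 = 90.1 kips.
Bearing: edge l_c = 1.219, r_n = 31.81 kips; interior l_c = 1.562, r_n = 39.15 kips; R_n = 31.81 + 3·39.15 = 149.3 kips → 112 kips.
Block shear: A_gv = 3.281, A_nv = 2.133, A_nt = 0.3047 in²; R_n = min(0.6F_uA_nv, 0.6F_yA_gv) + U_bs·F_u·A_nt = 88.55 kips → 66.4 kips.
Block shear governs: 66.4 kips.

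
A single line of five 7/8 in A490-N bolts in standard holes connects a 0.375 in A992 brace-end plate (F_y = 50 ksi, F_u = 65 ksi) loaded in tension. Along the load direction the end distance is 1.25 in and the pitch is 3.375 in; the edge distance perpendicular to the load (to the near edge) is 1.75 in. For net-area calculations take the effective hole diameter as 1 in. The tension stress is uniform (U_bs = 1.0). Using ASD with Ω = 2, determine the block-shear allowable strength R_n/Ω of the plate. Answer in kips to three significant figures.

90.2 kips

Shear plane L_v = 1.25 + 4·3.375 = 14.75 in; A_gv = 14.75 × 0.375 = 5.531 in².
A_nv = (14.75 − 4.5·1) × 0.375 = 3.844 in².
A_nt = (1.75 − 0.5·1) × 0.375 = 0.4688 in².
0.6 F_u A_nv = 149.9 kips; 0.6 F_y A_gv = 165.9 kips → shear rupture governs the shear term.
R_n = 149.9 + 1.0 × 65 × 0.4688 = 180.4 kips.
Allowable strength R_n/Ω = 180.4 / 2 = 90.2 kips.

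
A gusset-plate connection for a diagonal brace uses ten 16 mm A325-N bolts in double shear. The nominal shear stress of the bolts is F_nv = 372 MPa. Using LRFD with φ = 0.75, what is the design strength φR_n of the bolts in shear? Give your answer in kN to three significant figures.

1120 kN

A_b = π × 16² / 4 = 201.1 mm².
R_n = F_nv · A_b · n · n_s = 372 × 201.1 × 10 × 2 / 1000 = 1496 kN.
Design strength φR_n = 0.75 × 1496 = 1120 kN.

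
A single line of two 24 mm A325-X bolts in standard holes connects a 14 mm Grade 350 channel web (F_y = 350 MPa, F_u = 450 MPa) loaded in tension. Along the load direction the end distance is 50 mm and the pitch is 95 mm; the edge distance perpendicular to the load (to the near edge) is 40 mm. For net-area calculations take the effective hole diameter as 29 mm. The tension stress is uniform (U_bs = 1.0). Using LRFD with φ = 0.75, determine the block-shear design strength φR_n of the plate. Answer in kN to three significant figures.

Shear plane L_v = 50 + 1·95 = 145 mm; A_gv = 145 × 14 = 2030 mm².
A_nv = (145 − 1.5·29) × 14 = 1421 mm².
A_nt = (40 − 0.5·29) × 14 = 357 mm².
0.6 F_u A_nv = 383.7 kN; 0.6 F_y A_gv = 426.3 kN → shear rupture governs the shear term.
R_n = 383.7 + 1.0 × 450 × 357 / 1000 = 544.3 kN.
Design strength φR_n = 0.75 × 544.3 = 408 kN.

408 kN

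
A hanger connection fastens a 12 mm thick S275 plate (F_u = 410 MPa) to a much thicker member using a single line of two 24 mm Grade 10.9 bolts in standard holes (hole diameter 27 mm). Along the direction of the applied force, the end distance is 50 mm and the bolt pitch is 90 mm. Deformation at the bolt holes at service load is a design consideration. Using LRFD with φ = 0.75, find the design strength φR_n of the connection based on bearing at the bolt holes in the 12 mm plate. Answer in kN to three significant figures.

Per bolt r_n = 1.2 l_c t F_u ≤ 2.4 d t F_u; upper limit = 2.4 × 24 × 12 × 410 / 1000 = 283.4 kN.
Edge bolt: l_c = 50 − 27/2 = 36.5 mm → 1.2 × 36.5 × 12 × 410 / 1000 = 215.5 → r_n = 215.5 kN.
Interior bolts: l_c = 90 − 27 = 63 mm → 1.2 × 63 × 12 × 410 / 1000 = 372 → r_n = 283.4 kN.
R_n = 1 × 215.5 + 1 × 283.4 = 498.9 kN.
Design strength φR_n = 0.75 × 498.9 = 374 kN.

374 kN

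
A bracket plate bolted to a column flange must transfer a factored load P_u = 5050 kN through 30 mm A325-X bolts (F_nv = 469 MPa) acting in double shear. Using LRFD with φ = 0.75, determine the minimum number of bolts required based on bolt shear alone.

A_b = π·30²/4 = 706.9 mm².
Per-bolt design strength φR_n = 0.75 × 469 × 706.9 × 2 / 1000 = 497.3 kN.
n ≥ 5050 / 497.3 = 10.16 → use 11 bolts.

11 bolts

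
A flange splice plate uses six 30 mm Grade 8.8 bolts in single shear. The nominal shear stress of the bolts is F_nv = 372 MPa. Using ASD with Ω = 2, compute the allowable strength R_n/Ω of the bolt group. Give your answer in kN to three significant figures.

789 kN

A_b = π × 30² / 4 = 706.9 mm².
R_n = F_nv · A_b · n · n_s = 372 × 706.9 × 6 × 1 / 1000 = 1578 kN.
Allowable strength R_n/Ω = 1578 / 2 = 789 kN.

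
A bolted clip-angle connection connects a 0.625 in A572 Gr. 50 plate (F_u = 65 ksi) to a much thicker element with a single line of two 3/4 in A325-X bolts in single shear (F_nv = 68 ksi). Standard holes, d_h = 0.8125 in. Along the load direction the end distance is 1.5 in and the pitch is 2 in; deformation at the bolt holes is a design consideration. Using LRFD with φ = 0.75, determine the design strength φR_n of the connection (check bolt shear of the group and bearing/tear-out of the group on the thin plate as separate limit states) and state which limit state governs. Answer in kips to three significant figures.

45.1 kips (bolt shear governs)

Bolt shear: A_b = π·0.75²/4 = 0.4418 in²; R_n = 68 × 0.4418 × 2 × 1 = 60.08 kips → 0.75 × 60.08 = 45.1 kips.
Bearing (1.2 l_c t F_u ≤ 2.4 d t F_u): upper limit = 2.4·0.75·0.625·65 = 73.12 kips.
  Edge l_c = 1.5 − 0.8125/2 = 1.094 → r_n = 53.32 kips; interior l_c = 2 − 0.8125 = 1.188 → r_n = 57.89 kips.
  R_n,bearing = 1·53.32 + 1·57.89 = 111.2 kips → 0.75 × 111.2 = 83.4 kips.
Bolt shear governs: 45.1 kips.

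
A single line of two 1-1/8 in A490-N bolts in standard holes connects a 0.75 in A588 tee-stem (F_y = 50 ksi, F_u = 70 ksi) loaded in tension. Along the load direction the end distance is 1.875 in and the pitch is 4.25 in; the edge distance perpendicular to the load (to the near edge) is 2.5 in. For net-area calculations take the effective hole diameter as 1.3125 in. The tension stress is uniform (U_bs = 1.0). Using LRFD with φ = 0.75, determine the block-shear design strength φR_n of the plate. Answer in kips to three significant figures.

Shear plane L_v = 1.875 + 1·4.25 = 6.125 in; A_gv = 6.125 × 0.75 = 4.594 in².
A_nv = (6.125 − 1.5·1.3125) × 0.75 = 3.117 in².
A_nt = (2.5 − 0.5·1.3125) × 0.75 = 1.383 in².
0.6 F_u A_nv = 130.9 kips; 0.6 F_y A_gv = 137.8 kips → shear rupture governs the shear term.
R_n = 130.9 + 1.0 × 70 × 1.383 = 227.7 kips.
Design strength φR_n = 0.75 × 227.7 = 171 kips.

171 kips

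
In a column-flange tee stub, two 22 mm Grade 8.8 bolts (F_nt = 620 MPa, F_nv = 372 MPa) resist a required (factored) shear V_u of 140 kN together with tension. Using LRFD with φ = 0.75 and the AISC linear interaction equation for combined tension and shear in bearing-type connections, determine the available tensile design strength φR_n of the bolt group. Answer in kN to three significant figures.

A_b = π·22²/4 = 380.1 mm²; f_rv = 140 × 1000 / (2 × 380.1) = 184.1 MPa.
F'_nt = 1.3 F_nt − (F_nt / φF_nv) f_rv = 1.3·620 − (620/(0.75·372))·184.1 = 396.8 MPa, capped at F_nt → F'_nt = 396.8 MPa.
R_n = F'_nt · A_b · n = 396.8 × 380.1 × 2 / 1000 = 301.7 kN.
Design strength φR_n = 0.75 × 301.7 = 226 kN.

226 kN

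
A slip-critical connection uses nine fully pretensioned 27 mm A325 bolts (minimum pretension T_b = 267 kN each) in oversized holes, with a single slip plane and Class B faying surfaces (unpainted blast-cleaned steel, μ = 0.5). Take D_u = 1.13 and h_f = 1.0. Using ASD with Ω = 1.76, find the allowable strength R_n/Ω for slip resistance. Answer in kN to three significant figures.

771 kN

R_n = μ · D_u · h_f · T_b · n_s · n_b = 0.5 × 1.13 × 1.0 × 267 × 1 × 9 = 1358 kN.
Allowable strength R_n/Ω = 1358 / 1.76 = 771 kN.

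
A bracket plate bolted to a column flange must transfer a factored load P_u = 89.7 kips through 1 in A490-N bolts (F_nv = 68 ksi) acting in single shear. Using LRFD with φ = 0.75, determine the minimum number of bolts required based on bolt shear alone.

A_b = π·1²/4 = 0.7854 in².
Per-bolt design strength φR_n = 0.75 × 68 × 0.7854 × 1 = 40.06 kips.
n ≥ 89.7 / 40.06 = 2.239 → use 3 bolts.

3 bolts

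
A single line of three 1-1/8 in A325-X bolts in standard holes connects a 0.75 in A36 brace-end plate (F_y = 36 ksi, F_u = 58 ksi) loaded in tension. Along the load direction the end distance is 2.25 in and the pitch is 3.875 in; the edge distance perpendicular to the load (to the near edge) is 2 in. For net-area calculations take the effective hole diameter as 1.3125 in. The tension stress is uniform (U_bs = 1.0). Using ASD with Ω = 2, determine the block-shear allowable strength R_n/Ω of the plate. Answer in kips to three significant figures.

110 kips

Shear plane L_v = 2.25 + 2·3.875 = 10 in; A_gv = 10 × 0.75 = 7.5 in².
A_nv = (10 − 2.5·1.3125) × 0.75 = 5.039 in².
A_nt = (2 − 0.5·1.3125) × 0.75 = 1.008 in².
0.6 F_u A_nv = 175.4 kips; 0.6 F_y A_gv = 162 kips → shear yielding governs the shear term.
R_n = 162 + 1.0 × 58 × 1.008 = 220.5 kips.
Allowable strength R_n/Ω = 220.5 / 2 = 110 kips.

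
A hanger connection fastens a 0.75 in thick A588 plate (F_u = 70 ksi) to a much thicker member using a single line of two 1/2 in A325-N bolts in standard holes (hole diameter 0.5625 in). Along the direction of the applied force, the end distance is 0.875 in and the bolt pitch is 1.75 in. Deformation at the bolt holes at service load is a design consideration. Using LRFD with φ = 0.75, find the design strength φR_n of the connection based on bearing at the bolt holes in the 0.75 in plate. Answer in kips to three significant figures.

Per bolt r_n = 1.2 l_c t F_u ≤ 2.4 d t F_u; upper limit = 2.4 × 0.5 × 0.75 × 70 = 63 kips.
Edge bolt: l_c = 0.875 − 0.5625/2 = 0.5938 in → 1.2 × 0.5938 × 0.75 × 70 = 37.41 → r_n = 37.41 kips.
Interior bolts: l_c = 1.75 − 0.5625 = 1.188 in → 1.2 × 1.188 × 0.75 × 70 = 74.81 → r_n = 63 kips.
R_n = 1 × 37.41 + 1 × 63 = 100.4 kips.
Design strength φR_n = 0.75 × 100.4 = 75.3 kips.

75.3 kips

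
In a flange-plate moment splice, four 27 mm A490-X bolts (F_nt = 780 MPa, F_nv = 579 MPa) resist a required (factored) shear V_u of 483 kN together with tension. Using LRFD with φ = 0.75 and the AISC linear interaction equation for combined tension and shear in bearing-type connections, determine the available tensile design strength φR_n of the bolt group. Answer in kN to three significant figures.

1090 kN

A_b = π·27²/4 = 572.6 mm²; f_rv = 483 × 1000 / (4 × 572.6) = 210.9 MPa.
F'_nt = 1.3 F_nt − (F_nt / φF_nv) f_rv = 1.3·780 − (780/(0.75·579))·210.9 = 635.2 MPa, capped at F_nt → F'_nt = 635.2 MPa.
R_n = F'_nt · A_b · n = 635.2 × 572.6 × 4 / 1000 = 1455 kN.
Design strength φR_n = 0.75 × 1455 = 1090 kN.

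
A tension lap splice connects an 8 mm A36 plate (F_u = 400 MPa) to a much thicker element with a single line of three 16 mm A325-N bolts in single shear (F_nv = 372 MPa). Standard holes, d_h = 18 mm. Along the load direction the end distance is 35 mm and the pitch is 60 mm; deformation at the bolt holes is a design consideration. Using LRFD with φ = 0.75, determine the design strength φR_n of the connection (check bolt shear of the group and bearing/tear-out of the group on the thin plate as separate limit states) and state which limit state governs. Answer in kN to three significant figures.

168 kN (bolt shear governs)

Bolt shear: A_b = π·16²/4 = 201.1 mm²; R_n = 372 × 201.1 × 3 × 1 / 1000 = 224.4 kN → 0.75 × 224.4 = 168 kN.
Bearing (1.2 l_c t F_u ≤ 2.4 d t F_u): upper limit = 2.4·16·8·400 / 1000 = 122.9 kN.
  Edge l_c = 35 − 18/2 = 26 → r_n = 99.84 kN; interior l_c = 60 − 18 = 42 → r_n = 122.9 kN.
  R_n,bearing = 1·99.84 + 2·122.9 = 345.6 kN → 0.75 × 345.6 = 259 kN.
Bolt shear governs: 168 kN.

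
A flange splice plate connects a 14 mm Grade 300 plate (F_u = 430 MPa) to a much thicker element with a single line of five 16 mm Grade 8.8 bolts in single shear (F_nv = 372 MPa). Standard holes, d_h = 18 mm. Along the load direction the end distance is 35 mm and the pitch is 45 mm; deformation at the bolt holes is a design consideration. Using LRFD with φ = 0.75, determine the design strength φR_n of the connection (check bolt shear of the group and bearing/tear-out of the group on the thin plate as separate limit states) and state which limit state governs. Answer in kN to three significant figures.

Bolt shear: A_b = π·16²/4 = 201.1 mm²; R_n = 372 × 201.1 × 5 × 1 / 1000 = 374 kN → 0.75 × 374 = 280 kN.
Bearing (1.2 l_c t F_u ≤ 2.4 d t F_u): upper limit = 2.4·16·14·430 / 1000 = 231.2 kN.
  Edge l_c = 35 − 18/2 = 26 → r_n = 187.8 kN; interior l_c = 45 − 18 = 27 → r_n = 195 kN.
  R_n,bearing = 1·187.8 + 4·195 = 968 kN → 0.75 × 968 = 726 kN.
Bolt shear governs: 280 kN.

280 kN (bolt shear governs)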